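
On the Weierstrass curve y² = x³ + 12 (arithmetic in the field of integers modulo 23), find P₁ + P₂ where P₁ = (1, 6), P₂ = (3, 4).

(1, 6) + (3, 4). λ = (4 - 6)/(3 - 1) ≡ 21/2 mod 23. 2⁻¹ ≡ 12 (mod 23) since 2·12 = 24 ≡ 1, so λ ≡ 22.
  x = λ² - 1 - 3 = 484 - 4 ≡ 20; y = λ·(1 - 20) - 6 ≡ 13. → (20, 13)

(20, 13)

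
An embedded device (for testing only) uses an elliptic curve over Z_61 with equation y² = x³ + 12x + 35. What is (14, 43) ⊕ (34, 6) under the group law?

(12, 57)

(14, 43) + (34, 6). λ = (6 - 43)/(34 - 14) ≡ 24/20 mod 61. 20⁻¹ ≡ 58 (mod 61) since 20·58 = 1160 ≡ 1, so λ ≡ 50.
  x = λ² - 14 - 34 = 2500 - 48 ≡ 12; y = λ·(14 - 12) - 43 ≡ 57. → (12, 57)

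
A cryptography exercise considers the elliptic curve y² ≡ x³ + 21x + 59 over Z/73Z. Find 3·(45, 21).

(60, 61)

Write Q = (45, 21).
Repeated addition: build up to 3Q.
2Q: tangent at (45, 21): λ = (3·45² + 21)/(2·21) ≡ 37/42. 42⁻¹ ≡ 40 (mod 73), so λ ≡ 37·40 ≡ 20.
  x = λ² - 45 - 45 = 400 - 90 ≡ 18; y = λ·(45 - 18) - 21 ≡ 8. → (18, 8)
3Q: (18, 8) + (45, 21). λ = (21 - 8)/(45 - 18) ≡ 13/27 mod 73. 27⁻¹ ≡ 46 (mod 73), so λ ≡ 14.
  x = λ² - 18 - 45 = 196 - 63 ≡ 60; y = λ·(18 - 60) - 8 ≡ 61. → (60, 61)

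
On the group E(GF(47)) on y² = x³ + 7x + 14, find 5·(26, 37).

Write Q = (26, 37).
Repeated addition: build up to 5Q.
2Q: tangent at (26, 37): λ = (3·26² + 7)/(2·37) ≡ 14/27. 27⁻¹ ≡ 7 (mod 47), so λ ≡ 14·7 ≡ 4.
  x = λ² - 26 - 26 = 16 - 52 ≡ 11; y = λ·(26 - 11) - 37 ≡ 23. → (11, 23)
3Q: (11, 23) + (26, 37). λ = (37 - 23)/(26 - 11) ≡ 14/15 mod 47. 15⁻¹ ≡ 22 (mod 47), so λ ≡ 26.
  x = λ² - 11 - 26 = 676 - 37 ≡ 28; y = λ·(11 - 28) - 23 ≡ 5. → (28, 5)
4Q: (28, 5) + (26, 37). λ = (37 - 5)/(26 - 28) ≡ 32/45 mod 47. 45⁻¹ ≡ 23 (mod 47) since 45·23 = 1035 ≡ 1, so λ ≡ 31.
  x = λ² - 28 - 26 = 961 - 54 ≡ 14; y = λ·(28 - 14) - 5 ≡ 6. → (14, 6)
5Q: (14, 6) + (26, 37). λ = (37 - 6)/(26 - 14) ≡ 31/12 mod 47. 12⁻¹ ≡ 4 (mod 47) since 12·4 = 48 ≡ 1, so λ ≡ 30.
  x = λ² - 14 - 26 = 900 - 40 ≡ 14; y = λ·(14 - 14) - 6 ≡ 41. → (14, 41)

(14, 41)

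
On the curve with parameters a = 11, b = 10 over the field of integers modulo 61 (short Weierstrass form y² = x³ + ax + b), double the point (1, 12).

tangent at (1, 12): λ = (3·1² + 11)/(2·12) ≡ 14/24. 24⁻¹ ≡ 28 (mod 61), so λ ≡ 14·28 ≡ 26.
  x = λ² - 1 - 1 = 676 - 2 ≡ 3; y = λ·(1 - 3) - 12 ≡ 58. → (3, 58)

(3, 58)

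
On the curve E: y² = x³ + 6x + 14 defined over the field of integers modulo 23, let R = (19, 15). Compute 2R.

(14, 17)

tangent at (19, 15): λ = (3·19² + 6)/(2·15) ≡ 8/7. 7⁻¹ ≡ 10 (mod 23), so λ ≡ 8·10 ≡ 11.
  x = λ² - 19 - 19 = 121 - 38 ≡ 14; y = λ·(19 - 14) - 15 ≡ 17. → (14, 17)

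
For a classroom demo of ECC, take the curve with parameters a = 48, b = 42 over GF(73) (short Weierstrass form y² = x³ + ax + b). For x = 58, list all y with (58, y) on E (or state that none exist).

20, 53

x³ + 48x + 42 = 197938 ≡ 35 (mod 73).
Square roots of 35 mod 73: 20 and 53 (since 20² = 400 ≡ 35).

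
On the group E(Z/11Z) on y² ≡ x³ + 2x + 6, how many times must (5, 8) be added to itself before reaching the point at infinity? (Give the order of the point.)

7

2P: tangent at (5, 8): λ = (3·5² + 2)/(2·8) ≡ 0/5. 5⁻¹ ≡ 9 (mod 11) since 5·9 = 45 ≡ 1, so λ ≡ 0·9 ≡ 0.
  x = λ² - 5 - 5 = 0 - 10 ≡ 1; y = λ·(5 - 1) - 8 ≡ 3. → (1, 3)
3P: (1, 3) + (5, 8). λ = (8 - 3)/(5 - 1) ≡ 5/4 mod 11. 4⁻¹ ≡ 3 (mod 11) since 4·3 = 12 ≡ 1, so λ ≡ 4.
  x = λ² - 1 - 5 = 16 - 6 ≡ 10; y = λ·(1 - 10) - 3 ≡ 5. → (10, 5)
4P: (10, 5) + (5, 8). λ = (8 - 5)/(5 - 10) ≡ 3/6 mod 11. 6⁻¹ ≡ 2 (mod 11), so λ ≡ 6.
  x = λ² - 10 - 5 = 36 - 15 ≡ 10; y = λ·(10 - 10) - 5 ≡ 6. → (10, 6)
5P: (10, 6) + (5, 8). λ = (8 - 6)/(5 - 10) ≡ 2/6 mod 11. 6⁻¹ ≡ 2 (mod 11), so λ ≡ 4.
  x = λ² - 10 - 5 = 16 - 15 ≡ 1; y = λ·(10 - 1) - 6 ≡ 8. → (1, 8)
6P: (1, 8) + (5, 8). λ = (8 - 8)/(5 - 1) ≡ 0/4 mod 11. 4⁻¹ ≡ 3 (mod 11) since 4·3 = 12 ≡ 1, so λ ≡ 0.
  x = λ² - 1 - 5 = 0 - 6 ≡ 5; y = λ·(1 - 5) - 8 ≡ 3. → (5, 3)
7P: (5, 3) + (5, 8): same x and y₁ ≡ -y₂, so the sum is the point at infinity.
7P = the point at infinity, so the order is 7.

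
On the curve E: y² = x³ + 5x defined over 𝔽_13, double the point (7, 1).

tangent at (7, 1): λ = (3·7² + 5)/(2·1) ≡ 9/2. 2⁻¹ ≡ 7 (mod 13), so λ ≡ 9·7 ≡ 11.
  x = λ² - 7 - 7 = 121 - 14 ≡ 3; y = λ·(7 - 3) - 1 ≡ 4. → (3, 4)

(3, 4)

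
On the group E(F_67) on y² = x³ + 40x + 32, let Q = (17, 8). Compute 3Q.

Repeated addition: build up to 3Q.
2Q: tangent at (17, 8): λ = (3·17² + 40)/(2·8) ≡ 36/16. 16⁻¹ ≡ 21 (mod 67) since 16·21 = 336 ≡ 1, so λ ≡ 36·21 ≡ 19.
  x = λ² - 17 - 17 = 361 - 34 ≡ 59; y = λ·(17 - 59) - 8 ≡ 65. → (59, 65)
3Q: (59, 65) + (17, 8). λ = (8 - 65)/(17 - 59) ≡ 10/25 mod 67. 25⁻¹ ≡ 59 (mod 67), so λ ≡ 54.
  x = λ² - 59 - 17 = 2916 - 76 ≡ 26; y = λ·(59 - 26) - 65 ≡ 42. → (26, 42)

(26, 42)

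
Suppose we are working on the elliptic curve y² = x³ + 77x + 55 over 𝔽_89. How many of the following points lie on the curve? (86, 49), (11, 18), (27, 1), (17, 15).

1

(86, 49): 49² ≡ 87, rhs ≡ 64 → off.
(11, 18): 18² ≡ 57, rhs ≡ 8 → off.
(27, 1): 1² ≡ 1, rhs ≡ 12 → off.
(17, 15): 15² ≡ 47, rhs ≡ 47 → on.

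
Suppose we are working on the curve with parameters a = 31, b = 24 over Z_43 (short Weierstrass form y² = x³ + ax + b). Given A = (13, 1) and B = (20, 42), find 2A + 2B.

(33, 41)

First 2A:
Repeated addition: build up to 2A.
2A: tangent at (13, 1): λ = (3·13² + 31)/(2·1) ≡ 22/2. 2⁻¹ ≡ 22 (mod 43) since 2·22 = 44 ≡ 1, so λ ≡ 22·22 ≡ 11.
  x = λ² - 13 - 13 = 121 - 26 ≡ 9; y = λ·(13 - 9) - 1 ≡ 0. → (9, 0)
2A = (9, 0).
Next 2B:
Repeated addition: build up to 2B.
2B: tangent at (20, 42): λ = (3·20² + 31)/(2·42) ≡ 27/41. 41⁻¹ ≡ 21 (mod 43), so λ ≡ 27·21 ≡ 8.
  x = λ² - 20 - 20 = 64 - 40 ≡ 24; y = λ·(20 - 24) - 42 ≡ 12. → (24, 12)
2B = (24, 12).
Finally 2A + 2B:
(9, 0) + (24, 12). λ = (12 - 0)/(24 - 9) ≡ 12/15 mod 43. 15⁻¹ ≡ 23 (mod 43) since 15·23 = 345 ≡ 1, so λ ≡ 18.
  x = λ² - 9 - 24 = 324 - 33 ≡ 33; y = λ·(9 - 33) - 0 ≡ 41. → (33, 41)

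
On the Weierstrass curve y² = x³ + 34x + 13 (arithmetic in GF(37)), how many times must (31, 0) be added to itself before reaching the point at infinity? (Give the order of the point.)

2P: (31, 0) + (31, 0): same x and y₁ ≡ -y₂, so the sum is the point at infinity.
2P = the point at infinity, so the order is 2.

2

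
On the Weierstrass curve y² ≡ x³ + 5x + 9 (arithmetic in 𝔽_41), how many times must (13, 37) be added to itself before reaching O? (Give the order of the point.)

7

2P: tangent at (13, 37): λ = (3·13² + 5)/(2·37) ≡ 20/33. 33⁻¹ ≡ 5 (mod 41), so λ ≡ 20·5 ≡ 18.
  x = λ² - 13 - 13 = 324 - 26 ≡ 11; y = λ·(13 - 11) - 37 ≡ 40. → (11, 40)
3P: (11, 40) + (13, 37). λ = (37 - 40)/(13 - 11) ≡ 38/2 mod 41. 2⁻¹ ≡ 21 (mod 41), so λ ≡ 19.
  x = λ² - 11 - 13 = 361 - 24 ≡ 9; y = λ·(11 - 9) - 40 ≡ 39. → (9, 39)
4P: (9, 39) + (13, 37). λ = (37 - 39)/(13 - 9) ≡ 39/4 mod 41. 4⁻¹ ≡ 31 (mod 41), so λ ≡ 20.
  x = λ² - 9 - 13 = 400 - 22 ≡ 9; y = λ·(9 - 9) - 39 ≡ 2. → (9, 2)
5P: (9, 2) + (13, 37). λ = (37 - 2)/(13 - 9) ≡ 35/4 mod 41. 4⁻¹ ≡ 31 (mod 41), so λ ≡ 19.
  x = λ² - 9 - 13 = 361 - 22 ≡ 11; y = λ·(9 - 11) - 2 ≡ 1. → (11, 1)
6P: (11, 1) + (13, 37). λ = (37 - 1)/(13 - 11) ≡ 36/2 mod 41. 2⁻¹ ≡ 21 (mod 41) since 2·21 = 42 ≡ 1, so λ ≡ 18.
  x = λ² - 11 - 13 = 324 - 24 ≡ 13; y = λ·(11 - 13) - 1 ≡ 4. → (13, 4)
7P: (13, 4) + (13, 37): same x and y₁ ≡ -y₂, so the sum is O.
7P = O, so the order is 7.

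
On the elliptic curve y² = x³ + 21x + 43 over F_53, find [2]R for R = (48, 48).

tangent at (48, 48): λ = (3·48² + 21)/(2·48) ≡ 43/43. 43⁻¹ ≡ 37 (mod 53) since 43·37 = 1591 ≡ 1, so λ ≡ 43·37 ≡ 1.
  x = λ² - 48 - 48 = 1 - 96 ≡ 11; y = λ·(48 - 11) - 48 ≡ 42. → (11, 42)

(11, 42)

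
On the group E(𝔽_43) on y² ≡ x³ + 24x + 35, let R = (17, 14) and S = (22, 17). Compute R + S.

(25, 7)

(17, 14) + (22, 17). λ = (17 - 14)/(22 - 17) ≡ 3/5 mod 43. 5⁻¹ ≡ 26 (mod 43) since 5·26 = 130 ≡ 1, so λ ≡ 35.
  x = λ² - 17 - 22 = 1225 - 39 ≡ 25; y = λ·(17 - 25) - 14 ≡ 7. → (25, 7)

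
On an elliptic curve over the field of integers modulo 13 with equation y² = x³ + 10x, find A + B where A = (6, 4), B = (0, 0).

(6, 9)

(6, 4) + (0, 0). λ = (0 - 4)/(0 - 6) ≡ 9/7 mod 13. 7⁻¹ ≡ 2 (mod 13) since 7·2 = 14 ≡ 1, so λ ≡ 5.
  x = λ² - 6 - 0 = 25 - 6 ≡ 6; y = λ·(6 - 6) - 4 ≡ 9. → (6, 9)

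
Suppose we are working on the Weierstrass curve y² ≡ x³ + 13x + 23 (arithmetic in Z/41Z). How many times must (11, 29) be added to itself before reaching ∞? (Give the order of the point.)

2P: tangent at (11, 29): λ = (3·11² + 13)/(2·29) ≡ 7/17. 17⁻¹ ≡ 29 (mod 41), so λ ≡ 7·29 ≡ 39.
  x = λ² - 11 - 11 = 1521 - 22 ≡ 23; y = λ·(11 - 23) - 29 ≡ 36. → (23, 36)
3P: (23, 36) + (11, 29). λ = (29 - 36)/(11 - 23) ≡ 34/29 mod 41. 29⁻¹ ≡ 17 (mod 41) since 29·17 = 493 ≡ 1, so λ ≡ 4.
  x = λ² - 23 - 11 = 16 - 34 ≡ 23; y = λ·(23 - 23) - 36 ≡ 5. → (23, 5)
4P: (23, 5) + (11, 29). λ = (29 - 5)/(11 - 23) ≡ 24/29 mod 41. 29⁻¹ ≡ 17 (mod 41) since 29·17 = 493 ≡ 1, so λ ≡ 39.
  x = λ² - 23 - 11 = 1521 - 34 ≡ 11; y = λ·(23 - 11) - 5 ≡ 12. → (11, 12)
5P: (11, 12) + (11, 29): same x and y₁ ≡ -y₂, so the sum is ∞.
5P = ∞, so the order is 5.

5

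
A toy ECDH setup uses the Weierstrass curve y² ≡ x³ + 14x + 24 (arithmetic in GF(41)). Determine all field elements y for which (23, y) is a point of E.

7, 34

x³ + 14x + 24 = 12513 ≡ 8 (mod 41).
Square roots of 8 mod 41: 7 and 34 (since 7² = 49 ≡ 8).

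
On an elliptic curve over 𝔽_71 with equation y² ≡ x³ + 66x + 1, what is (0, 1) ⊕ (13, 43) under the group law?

(0, 1) + (13, 43). λ = (43 - 1)/(13 - 0) ≡ 42/13 mod 71. 13⁻¹ ≡ 11 (mod 71) since 13·11 = 143 ≡ 1, so λ ≡ 36.
  x = λ² - 0 - 13 = 1296 - 13 ≡ 5; y = λ·(0 - 5) - 1 ≡ 32. → (5, 32)

(5, 32)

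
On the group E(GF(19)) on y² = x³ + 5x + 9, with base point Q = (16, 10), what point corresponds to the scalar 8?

Double-and-add on 8 = (1000)₂. Start with Q = (16, 10) for the leading 1-bit.
double: tangent at (16, 10): λ = (3·16² + 5)/(2·10) ≡ 13/1. 1⁻¹ ≡ 1 (mod 19) since 1·1 = 1 ≡ 1, so λ ≡ 13·1 ≡ 13.
  x = λ² - 16 - 16 = 169 - 32 ≡ 4; y = λ·(16 - 4) - 10 ≡ 13. → (4, 13)
double: tangent at (4, 13): λ = (3·4² + 5)/(2·13) ≡ 15/7. 7⁻¹ ≡ 11 (mod 19) since 7·11 = 77 ≡ 1, so λ ≡ 15·11 ≡ 13.
  x = λ² - 4 - 4 = 169 - 8 ≡ 9; y = λ·(4 - 9) - 13 ≡ 17. → (9, 17)
double: tangent at (9, 17): λ = (3·9² + 5)/(2·17) ≡ 1/15. 15⁻¹ ≡ 14 (mod 19) since 15·14 = 210 ≡ 1, so λ ≡ 1·14 ≡ 14.
  x = λ² - 9 - 9 = 196 - 18 ≡ 7; y = λ·(9 - 7) - 17 ≡ 11. → (7, 11)

(7, 11)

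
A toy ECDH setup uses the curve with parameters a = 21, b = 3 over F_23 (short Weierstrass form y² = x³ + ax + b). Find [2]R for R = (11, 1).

tangent at (11, 1): λ = (3·11² + 21)/(2·1) ≡ 16/2. 2⁻¹ ≡ 12 (mod 23) since 2·12 = 24 ≡ 1, so λ ≡ 16·12 ≡ 8.
  x = λ² - 11 - 11 = 64 - 22 ≡ 19; y = λ·(11 - 19) - 1 ≡ 4. → (19, 4)

(19, 4)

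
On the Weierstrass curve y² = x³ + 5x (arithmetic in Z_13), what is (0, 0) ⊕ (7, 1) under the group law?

(0, 0) + (7, 1). λ = (1 - 0)/(7 - 0) ≡ 1/7 mod 13. 7⁻¹ ≡ 2 (mod 13), so λ ≡ 2.
  x = λ² - 0 - 7 = 4 - 7 ≡ 10; y = λ·(0 - 10) - 0 ≡ 6. → (10, 6)

(10, 6)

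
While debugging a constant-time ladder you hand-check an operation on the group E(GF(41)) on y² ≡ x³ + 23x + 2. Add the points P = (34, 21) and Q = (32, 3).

(15, 27)

(34, 21) + (32, 3). λ = (3 - 21)/(32 - 34) ≡ 23/39 mod 41. 39⁻¹ ≡ 20 (mod 41), so λ ≡ 9.
  x = λ² - 34 - 32 = 81 - 66 ≡ 15; y = λ·(34 - 15) - 21 ≡ 27. → (15, 27)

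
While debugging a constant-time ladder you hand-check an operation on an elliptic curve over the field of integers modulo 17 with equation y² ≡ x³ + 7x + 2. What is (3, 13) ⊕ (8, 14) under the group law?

(3, 13) + (8, 14). λ = (14 - 13)/(8 - 3) ≡ 1/5 mod 17. 5⁻¹ ≡ 7 (mod 17) since 5·7 = 35 ≡ 1, so λ ≡ 7.
  x = λ² - 3 - 8 = 49 - 11 ≡ 4; y = λ·(3 - 4) - 13 ≡ 14. → (4, 14)

(4, 14)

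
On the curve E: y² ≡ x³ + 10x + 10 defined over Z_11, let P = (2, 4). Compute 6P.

Repeated addition: build up to 6P.
2P: tangent at (2, 4): λ = (3·2² + 10)/(2·4) ≡ 0/8. 8⁻¹ ≡ 7 (mod 11), so λ ≡ 0·7 ≡ 0.
  x = λ² - 2 - 2 = 0 - 4 ≡ 7; y = λ·(2 - 7) - 4 ≡ 7. → (7, 7)
3P: (7, 7) + (2, 4). λ = (4 - 7)/(2 - 7) ≡ 8/6 mod 11. 6⁻¹ ≡ 2 (mod 11), so λ ≡ 5.
  x = λ² - 7 - 2 = 25 - 9 ≡ 5; y = λ·(7 - 5) - 7 ≡ 3. → (5, 3)
4P: (5, 3) + (2, 4). λ = (4 - 3)/(2 - 5) ≡ 1/8 mod 11. 8⁻¹ ≡ 7 (mod 11) since 8·7 = 56 ≡ 1, so λ ≡ 7.
  x = λ² - 5 - 2 = 49 - 7 ≡ 9; y = λ·(5 - 9) - 3 ≡ 2. → (9, 2)
5P: (9, 2) + (2, 4). λ = (4 - 2)/(2 - 9) ≡ 2/4 mod 11. 4⁻¹ ≡ 3 (mod 11), so λ ≡ 6.
  x = λ² - 9 - 2 = 36 - 11 ≡ 3; y = λ·(9 - 3) - 2 ≡ 1. → (3, 1)
6P: (3, 1) + (2, 4). λ = (4 - 1)/(2 - 3) ≡ 3/10 mod 11. 10⁻¹ ≡ 10 (mod 11), so λ ≡ 8.
  x = λ² - 3 - 2 = 64 - 5 ≡ 4; y = λ·(3 - 4) - 1 ≡ 2. → (4, 2)

(4, 2)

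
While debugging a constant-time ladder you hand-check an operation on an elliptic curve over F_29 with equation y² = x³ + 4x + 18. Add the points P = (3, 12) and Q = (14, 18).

(25, 5)

(3, 12) + (14, 18). λ = (18 - 12)/(14 - 3) ≡ 6/11 mod 29. 11⁻¹ ≡ 8 (mod 29), so λ ≡ 19.
  x = λ² - 3 - 14 = 361 - 17 ≡ 25; y = λ·(3 - 25) - 12 ≡ 5. → (25, 5)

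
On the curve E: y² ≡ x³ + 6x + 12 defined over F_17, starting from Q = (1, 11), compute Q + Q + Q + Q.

Repeated addition: build up to 4Q.
2Q: tangent at (1, 11): λ = (3·1² + 6)/(2·11) ≡ 9/5. 5⁻¹ ≡ 7 (mod 17) since 5·7 = 35 ≡ 1, so λ ≡ 9·7 ≡ 12.
  x = λ² - 1 - 1 = 144 - 2 ≡ 6; y = λ·(1 - 6) - 11 ≡ 14. → (6, 14)
3Q: (6, 14) + (1, 11). λ = (11 - 14)/(1 - 6) ≡ 14/12 mod 17. 12⁻¹ ≡ 10 (mod 17), so λ ≡ 4.
  x = λ² - 6 - 1 = 16 - 7 ≡ 9; y = λ·(6 - 9) - 14 ≡ 8. → (9, 8)
4Q: (9, 8) + (1, 11). λ = (11 - 8)/(1 - 9) ≡ 3/9 mod 17. 9⁻¹ ≡ 2 (mod 17) since 9·2 = 18 ≡ 1, so λ ≡ 6.
  x = λ² - 9 - 1 = 36 - 10 ≡ 9; y = λ·(9 - 9) - 8 ≡ 9. → (9, 9)

(9, 9)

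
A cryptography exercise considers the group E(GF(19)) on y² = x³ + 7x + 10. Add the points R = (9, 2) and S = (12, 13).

(3, 1)

(9, 2) + (12, 13). λ = (13 - 2)/(12 - 9) ≡ 11/3 mod 19. 3⁻¹ ≡ 13 (mod 19) since 3·13 = 39 ≡ 1, so λ ≡ 10.
  x = λ² - 9 - 12 = 100 - 21 ≡ 3; y = λ·(9 - 3) - 2 ≡ 1. → (3, 1)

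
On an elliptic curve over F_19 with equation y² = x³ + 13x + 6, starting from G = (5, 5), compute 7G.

(13, 15)

Double-and-add on 7 = (111)₂. Start with G = (5, 5) for the leading 1-bit.
double: tangent at (5, 5): λ = (3·5² + 13)/(2·5) ≡ 12/10. 10⁻¹ ≡ 2 (mod 19), so λ ≡ 12·2 ≡ 5.
  x = λ² - 5 - 5 = 25 - 10 ≡ 15; y = λ·(5 - 15) - 5 ≡ 2. → (15, 2)
add G: (15, 2) + (5, 5). λ = (5 - 2)/(5 - 15) ≡ 3/9 mod 19. 9⁻¹ ≡ 17 (mod 19), so λ ≡ 13.
  x = λ² - 15 - 5 = 169 - 20 ≡ 16; y = λ·(15 - 16) - 2 ≡ 4. → (16, 4)
double: tangent at (16, 4): λ = (3·16² + 13)/(2·4) ≡ 2/8. 8⁻¹ ≡ 12 (mod 19), so λ ≡ 2·12 ≡ 5.
  x = λ² - 16 - 16 = 25 - 32 ≡ 12; y = λ·(16 - 12) - 4 ≡ 16. → (12, 16)
add G: (12, 16) + (5, 5). λ = (5 - 16)/(5 - 12) ≡ 8/12 mod 19. 12⁻¹ ≡ 8 (mod 19), so λ ≡ 7.
  x = λ² - 12 - 5 = 49 - 17 ≡ 13; y = λ·(12 - 13) - 16 ≡ 15. → (13, 15)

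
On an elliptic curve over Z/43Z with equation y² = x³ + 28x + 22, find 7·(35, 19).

Write Q = (35, 19).
Double-and-add on 7 = (111)₂. Start with Q = (35, 19) for the leading 1-bit.
double: tangent at (35, 19): λ = (3·35² + 28)/(2·19) ≡ 5/38. 38⁻¹ ≡ 17 (mod 43), so λ ≡ 5·17 ≡ 42.
  x = λ² - 35 - 35 = 1764 - 70 ≡ 17; y = λ·(35 - 17) - 19 ≡ 6. → (17, 6)
add Q: (17, 6) + (35, 19). λ = (19 - 6)/(35 - 17) ≡ 13/18 mod 43. 18⁻¹ ≡ 12 (mod 43), so λ ≡ 27.
  x = λ² - 17 - 35 = 729 - 52 ≡ 32; y = λ·(17 - 32) - 6 ≡ 19. → (32, 19)
double: tangent at (32, 19): λ = (3·32² + 28)/(2·19) ≡ 4/38. 38⁻¹ ≡ 17 (mod 43) since 38·17 = 646 ≡ 1, so λ ≡ 4·17 ≡ 25.
  x = λ² - 32 - 32 = 625 - 64 ≡ 2; y = λ·(32 - 2) - 19 ≡ 0. → (2, 0)
add Q: (2, 0) + (35, 19). λ = (19 - 0)/(35 - 2) ≡ 19/33 mod 43. 33⁻¹ ≡ 30 (mod 43), so λ ≡ 11.
  x = λ² - 2 - 35 = 121 - 37 ≡ 41; y = λ·(2 - 41) - 0 ≡ 1. → (41, 1)

(41, 1)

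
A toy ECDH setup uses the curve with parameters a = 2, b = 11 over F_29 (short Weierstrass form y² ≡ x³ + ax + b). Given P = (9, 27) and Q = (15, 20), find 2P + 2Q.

(11, 1)

First 2P:
Repeated addition: build up to 2P.
2P: tangent at (9, 27): λ = (3·9² + 2)/(2·27) ≡ 13/25. 25⁻¹ ≡ 7 (mod 29) since 25·7 = 175 ≡ 1, so λ ≡ 13·7 ≡ 4.
  x = λ² - 9 - 9 = 16 - 18 ≡ 27; y = λ·(9 - 27) - 27 ≡ 17. → (27, 17)
2P = (27, 17).
Next 2Q:
Repeated addition: build up to 2Q.
2Q: tangent at (15, 20): λ = (3·15² + 2)/(2·20) ≡ 10/11. 11⁻¹ ≡ 8 (mod 29), so λ ≡ 10·8 ≡ 22.
  x = λ² - 15 - 15 = 484 - 30 ≡ 19; y = λ·(15 - 19) - 20 ≡ 8. → (19, 8)
2Q = (19, 8).
Finally 2P + 2Q:
(27, 17) + (19, 8). λ = (8 - 17)/(19 - 27) ≡ 20/21 mod 29. 21⁻¹ ≡ 18 (mod 29), so λ ≡ 12.
  x = λ² - 27 - 19 = 144 - 46 ≡ 11; y = λ·(27 - 11) - 17 ≡ 1. → (11, 1)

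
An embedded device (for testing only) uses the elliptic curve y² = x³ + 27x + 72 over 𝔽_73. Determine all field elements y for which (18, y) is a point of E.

none

x³ + 27x + 72 = 6390 ≡ 39 (mod 73).
39 is a non-residue mod 73; no y exists.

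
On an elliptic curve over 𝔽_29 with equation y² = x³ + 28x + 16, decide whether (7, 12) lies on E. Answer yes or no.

y² = 12² ≡ 28; x³ + 28x + 16 = 555 ≡ 4 (mod 29). 28 ≠ 4.

no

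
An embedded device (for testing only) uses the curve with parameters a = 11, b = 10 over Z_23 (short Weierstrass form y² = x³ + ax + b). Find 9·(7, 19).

(16, 2)

Write G = (7, 19).
Repeated addition: build up to 9G.
2G: tangent at (7, 19): λ = (3·7² + 11)/(2·19) ≡ 20/15. 15⁻¹ ≡ 20 (mod 23), so λ ≡ 20·20 ≡ 9.
  x = λ² - 7 - 7 = 81 - 14 ≡ 21; y = λ·(7 - 21) - 19 ≡ 16. → (21, 16)
3G: (21, 16) + (7, 19). λ = (19 - 16)/(7 - 21) ≡ 3/9 mod 23. 9⁻¹ ≡ 18 (mod 23) since 9·18 = 162 ≡ 1, so λ ≡ 8.
  x = λ² - 21 - 7 = 64 - 28 ≡ 13; y = λ·(21 - 13) - 16 ≡ 2. → (13, 2)
4G: (13, 2) + (7, 19). λ = (19 - 2)/(7 - 13) ≡ 17/17 mod 23. 17⁻¹ ≡ 19 (mod 23) since 17·19 = 323 ≡ 1, so λ ≡ 1.
  x = λ² - 13 - 7 = 1 - 20 ≡ 4; y = λ·(13 - 4) - 2 ≡ 7. → (4, 7)
5G: (4, 7) + (7, 19). λ = (19 - 7)/(7 - 4) ≡ 12/3 mod 23. 3⁻¹ ≡ 8 (mod 23) since 3·8 = 24 ≡ 1, so λ ≡ 4.
  x = λ² - 4 - 7 = 16 - 11 ≡ 5; y = λ·(4 - 5) - 7 ≡ 12. → (5, 12)
6G: (5, 12) + (7, 19). λ = (19 - 12)/(7 - 5) ≡ 7/2 mod 23. 2⁻¹ ≡ 12 (mod 23) since 2·12 = 24 ≡ 1, so λ ≡ 15.
  x = λ² - 5 - 7 = 225 - 12 ≡ 6; y = λ·(5 - 6) - 12 ≡ 19. → (6, 19)
7G: (6, 19) + (7, 19). λ = (19 - 19)/(7 - 6) ≡ 0/1 mod 23. 1⁻¹ ≡ 1 (mod 23), so λ ≡ 0.
  x = λ² - 6 - 7 = 0 - 13 ≡ 10; y = λ·(6 - 10) - 19 ≡ 4. → (10, 4)
8G: (10, 4) + (7, 19). λ = (19 - 4)/(7 - 10) ≡ 15/20 mod 23. 20⁻¹ ≡ 15 (mod 23), so λ ≡ 18.
  x = λ² - 10 - 7 = 324 - 17 ≡ 8; y = λ·(10 - 8) - 4 ≡ 9. → (8, 9)
9G: (8, 9) + (7, 19). λ = (19 - 9)/(7 - 8) ≡ 10/22 mod 23. 22⁻¹ ≡ 22 (mod 23), so λ ≡ 13.
  x = λ² - 8 - 7 = 169 - 15 ≡ 16; y = λ·(8 - 16) - 9 ≡ 2. → (16, 2)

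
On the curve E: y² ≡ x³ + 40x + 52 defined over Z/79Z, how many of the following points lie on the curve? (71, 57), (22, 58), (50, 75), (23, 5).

3

(71, 57): 57² ≡ 10, rhs ≡ 10 → on.
(22, 58): 58² ≡ 46, rhs ≡ 46 → on.
(50, 75): 75² ≡ 16, rhs ≡ 20 → off.
(23, 5): 5² ≡ 25, rhs ≡ 25 → on.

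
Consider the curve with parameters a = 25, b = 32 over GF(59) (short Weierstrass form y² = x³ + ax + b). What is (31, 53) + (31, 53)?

(24, 1)

tangent at (31, 53): λ = (3·31² + 25)/(2·53) ≡ 17/47. 47⁻¹ ≡ 54 (mod 59), so λ ≡ 17·54 ≡ 33.
  x = λ² - 31 - 31 = 1089 - 62 ≡ 24; y = λ·(31 - 24) - 53 ≡ 1. → (24, 1)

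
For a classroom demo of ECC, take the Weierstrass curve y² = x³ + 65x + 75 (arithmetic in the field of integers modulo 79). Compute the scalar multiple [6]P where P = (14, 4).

(26, 12)

Repeated addition: build up to 6P.
2P: tangent at (14, 4): λ = (3·14² + 65)/(2·4) ≡ 21/8. 8⁻¹ ≡ 10 (mod 79) since 8·10 = 80 ≡ 1, so λ ≡ 21·10 ≡ 52.
  x = λ² - 14 - 14 = 2704 - 28 ≡ 69; y = λ·(14 - 69) - 4 ≡ 59. → (69, 59)
3P: (69, 59) + (14, 4). λ = (4 - 59)/(14 - 69) ≡ 24/24 mod 79. 24⁻¹ ≡ 56 (mod 79) since 24·56 = 1344 ≡ 1, so λ ≡ 1.
  x = λ² - 69 - 14 = 1 - 83 ≡ 76; y = λ·(69 - 76) - 59 ≡ 13. → (76, 13)
4P: (76, 13) + (14, 4). λ = (4 - 13)/(14 - 76) ≡ 70/17 mod 79. 17⁻¹ ≡ 14 (mod 79) since 17·14 = 238 ≡ 1, so λ ≡ 32.
  x = λ² - 76 - 14 = 1024 - 90 ≡ 65; y = λ·(76 - 65) - 13 ≡ 23. → (65, 23)
5P: (65, 23) + (14, 4). λ = (4 - 23)/(14 - 65) ≡ 60/28 mod 79. 28⁻¹ ≡ 48 (mod 79), so λ ≡ 36.
  x = λ² - 65 - 14 = 1296 - 79 ≡ 32; y = λ·(65 - 32) - 23 ≡ 59. → (32, 59)
6P: (32, 59) + (14, 4). λ = (4 - 59)/(14 - 32) ≡ 24/61 mod 79. 61⁻¹ ≡ 57 (mod 79) since 61·57 = 3477 ≡ 1, so λ ≡ 25.
  x = λ² - 32 - 14 = 625 - 46 ≡ 26; y = λ·(32 - 26) - 59 ≡ 12. → (26, 12)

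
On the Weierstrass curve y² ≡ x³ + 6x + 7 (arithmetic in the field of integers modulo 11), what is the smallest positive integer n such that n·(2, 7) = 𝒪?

2P: tangent at (2, 7): λ = (3·2² + 6)/(2·7) ≡ 7/3. 3⁻¹ ≡ 4 (mod 11), so λ ≡ 7·4 ≡ 6.
  x = λ² - 2 - 2 = 36 - 4 ≡ 10; y = λ·(2 - 10) - 7 ≡ 0. → (10, 0)
3P: (10, 0) + (2, 7). λ = (7 - 0)/(2 - 10) ≡ 7/3 mod 11. 3⁻¹ ≡ 4 (mod 11) since 3·4 = 12 ≡ 1, so λ ≡ 6.
  x = λ² - 10 - 2 = 36 - 12 ≡ 2; y = λ·(10 - 2) - 0 ≡ 4. → (2, 4)
4P: (2, 4) + (2, 7): same x and y₁ ≡ -y₂, so the sum is 𝒪.
4P = 𝒪, so the order is 4.

4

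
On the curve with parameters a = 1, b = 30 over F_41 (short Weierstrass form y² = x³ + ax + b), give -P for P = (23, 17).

-(23, 17) = (23, -17 mod 41) = (23, 24).

(23, 24)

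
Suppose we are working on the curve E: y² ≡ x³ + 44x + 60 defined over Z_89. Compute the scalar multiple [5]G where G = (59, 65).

Double-and-add on 5 = (101)₂. Start with G = (59, 65) for the leading 1-bit.
double: tangent at (59, 65): λ = (3·59² + 44)/(2·65) ≡ 74/41. 41⁻¹ ≡ 76 (mod 89), so λ ≡ 74·76 ≡ 17.
  x = λ² - 59 - 59 = 289 - 118 ≡ 82; y = λ·(59 - 82) - 65 ≡ 78. → (82, 78)
double: tangent at (82, 78): λ = (3·82² + 44)/(2·78) ≡ 13/67. 67⁻¹ ≡ 4 (mod 89) since 67·4 = 268 ≡ 1, so λ ≡ 13·4 ≡ 52.
  x = λ² - 82 - 82 = 2704 - 164 ≡ 48; y = λ·(82 - 48) - 78 ≡ 88. → (48, 88)
add G: (48, 88) + (59, 65). λ = (65 - 88)/(59 - 48) ≡ 66/11 mod 89. 11⁻¹ ≡ 81 (mod 89), so λ ≡ 6.
  x = λ² - 48 - 59 = 36 - 107 ≡ 18; y = λ·(48 - 18) - 88 ≡ 3. → (18, 3)

(18, 3)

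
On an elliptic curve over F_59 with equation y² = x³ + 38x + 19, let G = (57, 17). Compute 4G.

(44, 33)

Double-and-add on 4 = (100)₂. Start with G = (57, 17) for the leading 1-bit.
double: tangent at (57, 17): λ = (3·57² + 38)/(2·17) ≡ 50/34. 34⁻¹ ≡ 33 (mod 59), so λ ≡ 50·33 ≡ 57.
  x = λ² - 57 - 57 = 3249 - 114 ≡ 8; y = λ·(57 - 8) - 17 ≡ 3. → (8, 3)
double: tangent at (8, 3): λ = (3·8² + 38)/(2·3) ≡ 53/6. 6⁻¹ ≡ 10 (mod 59), so λ ≡ 53·10 ≡ 58.
  x = λ² - 8 - 8 = 3364 - 16 ≡ 44; y = λ·(8 - 44) - 3 ≡ 33. → (44, 33)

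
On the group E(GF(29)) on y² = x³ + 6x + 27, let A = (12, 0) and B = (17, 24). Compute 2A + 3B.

(7, 21)

First 2A:
Repeated addition: build up to 2A.
2A: (12, 0) + (12, 0): same x and y₁ ≡ -y₂, so the sum is O.
2A = O.
Next 3B:
Repeated addition: build up to 3B.
2B: tangent at (17, 24): λ = (3·17² + 6)/(2·24) ≡ 3/19. 19⁻¹ ≡ 26 (mod 29), so λ ≡ 3·26 ≡ 20.
  x = λ² - 17 - 17 = 400 - 34 ≡ 18; y = λ·(17 - 18) - 24 ≡ 14. → (18, 14)
3B: (18, 14) + (17, 24). λ = (24 - 14)/(17 - 18) ≡ 10/28 mod 29. 28⁻¹ ≡ 28 (mod 29), so λ ≡ 19.
  x = λ² - 18 - 17 = 361 - 35 ≡ 7; y = λ·(18 - 7) - 14 ≡ 21. → (7, 21)
3B = (7, 21).
Finally 2A + 3B:
O + (7, 21) = (7, 21) (identity).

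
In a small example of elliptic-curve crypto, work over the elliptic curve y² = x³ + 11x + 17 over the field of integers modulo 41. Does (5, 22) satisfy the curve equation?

yes

y² = 22² ≡ 33; x³ + 11x + 17 = 197 ≡ 33 (mod 41). 33 = 33.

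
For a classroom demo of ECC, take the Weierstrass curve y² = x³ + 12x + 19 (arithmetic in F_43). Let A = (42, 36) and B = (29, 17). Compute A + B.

(42, 36) + (29, 17). λ = (17 - 36)/(29 - 42) ≡ 24/30 mod 43. 30⁻¹ ≡ 33 (mod 43), so λ ≡ 18.
  x = λ² - 42 - 29 = 324 - 71 ≡ 38; y = λ·(42 - 38) - 36 ≡ 36. → (38, 36)

(38, 36)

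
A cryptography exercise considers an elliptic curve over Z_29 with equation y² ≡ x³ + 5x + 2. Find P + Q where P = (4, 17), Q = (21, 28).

(28, 5)

(4, 17) + (21, 28). λ = (28 - 17)/(21 - 4) ≡ 11/17 mod 29. 17⁻¹ ≡ 12 (mod 29), so λ ≡ 16.
  x = λ² - 4 - 21 = 256 - 25 ≡ 28; y = λ·(4 - 28) - 17 ≡ 5. → (28, 5)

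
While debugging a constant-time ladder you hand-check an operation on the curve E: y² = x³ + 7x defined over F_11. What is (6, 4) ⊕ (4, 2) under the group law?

(6, 4) + (4, 2). λ = (2 - 4)/(4 - 6) ≡ 9/9 mod 11. 9⁻¹ ≡ 5 (mod 11) since 9·5 = 45 ≡ 1, so λ ≡ 1.
  x = λ² - 6 - 4 = 1 - 10 ≡ 2; y = λ·(6 - 2) - 4 ≡ 0. → (2, 0)

(2, 0)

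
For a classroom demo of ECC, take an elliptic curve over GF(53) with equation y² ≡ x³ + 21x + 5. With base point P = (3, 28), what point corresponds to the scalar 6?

(27, 3)

Repeated addition: build up to 6P.
2P: tangent at (3, 28): λ = (3·3² + 21)/(2·28) ≡ 48/3. 3⁻¹ ≡ 18 (mod 53) since 3·18 = 54 ≡ 1, so λ ≡ 48·18 ≡ 16.
  x = λ² - 3 - 3 = 256 - 6 ≡ 38; y = λ·(3 - 38) - 28 ≡ 48. → (38, 48)
3P: (38, 48) + (3, 28). λ = (28 - 48)/(3 - 38) ≡ 33/18 mod 53. 18⁻¹ ≡ 3 (mod 53) since 18·3 = 54 ≡ 1, so λ ≡ 46.
  x = λ² - 38 - 3 = 2116 - 41 ≡ 8; y = λ·(38 - 8) - 48 ≡ 7. → (8, 7)
4P: (8, 7) + (3, 28). λ = (28 - 7)/(3 - 8) ≡ 21/48 mod 53. 48⁻¹ ≡ 21 (mod 53) since 48·21 = 1008 ≡ 1, so λ ≡ 17.
  x = λ² - 8 - 3 = 289 - 11 ≡ 13; y = λ·(8 - 13) - 7 ≡ 14. → (13, 14)
5P: (13, 14) + (3, 28). λ = (28 - 14)/(3 - 13) ≡ 14/43 mod 53. 43⁻¹ ≡ 37 (mod 53), so λ ≡ 41.
  x = λ² - 13 - 3 = 1681 - 16 ≡ 22; y = λ·(13 - 22) - 14 ≡ 41. → (22, 41)
6P: (22, 41) + (3, 28). λ = (28 - 41)/(3 - 22) ≡ 40/34 mod 53. 34⁻¹ ≡ 39 (mod 53) since 34·39 = 1326 ≡ 1, so λ ≡ 23.
  x = λ² - 22 - 3 = 529 - 25 ≡ 27; y = λ·(22 - 27) - 41 ≡ 3. → (27, 3)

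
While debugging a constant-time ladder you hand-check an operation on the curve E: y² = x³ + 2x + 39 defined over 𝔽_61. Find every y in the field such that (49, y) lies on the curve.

x³ + 2x + 39 = 117786 ≡ 56 (mod 61).
Square roots of 56 mod 61: 19 and 42 (since 19² = 361 ≡ 56).

19, 42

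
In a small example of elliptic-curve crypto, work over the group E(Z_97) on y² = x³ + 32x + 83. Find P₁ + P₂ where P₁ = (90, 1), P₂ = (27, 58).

(90, 1) + (27, 58). λ = (58 - 1)/(27 - 90) ≡ 57/34 mod 97. 34⁻¹ ≡ 20 (mod 97), so λ ≡ 73.
  x = λ² - 90 - 27 = 5329 - 117 ≡ 71; y = λ·(90 - 71) - 1 ≡ 28. → (71, 28)

(71, 28)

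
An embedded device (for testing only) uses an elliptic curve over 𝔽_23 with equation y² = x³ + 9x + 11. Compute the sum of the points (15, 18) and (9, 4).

(15, 18) + (9, 4). λ = (4 - 18)/(9 - 15) ≡ 9/17 mod 23. 17⁻¹ ≡ 19 (mod 23) since 17·19 = 323 ≡ 1, so λ ≡ 10.
  x = λ² - 15 - 9 = 100 - 24 ≡ 7; y = λ·(15 - 7) - 18 ≡ 16. → (7, 16)

(7, 16)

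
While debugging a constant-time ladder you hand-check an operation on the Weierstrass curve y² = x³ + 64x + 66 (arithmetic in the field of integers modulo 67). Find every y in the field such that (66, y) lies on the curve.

1, 66

x³ + 64x + 66 = 291786 ≡ 1 (mod 67).
Square roots of 1 mod 67: 1 and 66 (since 1² = 1 ≡ 1).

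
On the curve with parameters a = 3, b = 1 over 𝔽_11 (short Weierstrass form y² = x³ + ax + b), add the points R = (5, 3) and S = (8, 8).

(2, 2)

(5, 3) + (8, 8). λ = (8 - 3)/(8 - 5) ≡ 5/3 mod 11. 3⁻¹ ≡ 4 (mod 11) since 3·4 = 12 ≡ 1, so λ ≡ 9.
  x = λ² - 5 - 8 = 81 - 13 ≡ 2; y = λ·(5 - 2) - 3 ≡ 2. → (2, 2)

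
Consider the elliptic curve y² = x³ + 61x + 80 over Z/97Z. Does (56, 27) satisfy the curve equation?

y² = 27² ≡ 50; x³ + 61x + 80 = 179112 ≡ 50 (mod 97). 50 = 50.

yes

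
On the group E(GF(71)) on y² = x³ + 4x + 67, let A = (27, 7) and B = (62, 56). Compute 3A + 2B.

(32, 44)

First 3A:
Repeated addition: build up to 3A.
2A: tangent at (27, 7): λ = (3·27² + 4)/(2·7) ≡ 61/14. 14⁻¹ ≡ 66 (mod 71), so λ ≡ 61·66 ≡ 50.
  x = λ² - 27 - 27 = 2500 - 54 ≡ 32; y = λ·(27 - 32) - 7 ≡ 27. → (32, 27)
3A: (32, 27) + (27, 7). λ = (7 - 27)/(27 - 32) ≡ 51/66 mod 71. 66⁻¹ ≡ 14 (mod 71) since 66·14 = 924 ≡ 1, so λ ≡ 4.
  x = λ² - 32 - 27 = 16 - 59 ≡ 28; y = λ·(32 - 28) - 27 ≡ 60. → (28, 60)
3A = (28, 60).
Next 2B:
Repeated addition: build up to 2B.
2B: tangent at (62, 56): λ = (3·62² + 4)/(2·56) ≡ 34/41. 41⁻¹ ≡ 26 (mod 71), so λ ≡ 34·26 ≡ 32.
  x = λ² - 62 - 62 = 1024 - 124 ≡ 48; y = λ·(62 - 48) - 56 ≡ 37. → (48, 37)
2B = (48, 37).
Finally 3A + 2B:
(28, 60) + (48, 37). λ = (37 - 60)/(48 - 28) ≡ 48/20 mod 71. 20⁻¹ ≡ 32 (mod 71) since 20·32 = 640 ≡ 1, so λ ≡ 45.
  x = λ² - 28 - 48 = 2025 - 76 ≡ 32; y = λ·(28 - 32) - 60 ≡ 44. → (32, 44)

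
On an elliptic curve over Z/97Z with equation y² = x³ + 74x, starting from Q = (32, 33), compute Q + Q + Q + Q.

(11, 60)

Double-and-add on 4 = (100)₂. Start with Q = (32, 33) for the leading 1-bit.
double: tangent at (32, 33): λ = (3·32² + 74)/(2·33) ≡ 42/66. 66⁻¹ ≡ 25 (mod 97), so λ ≡ 42·25 ≡ 80.
  x = λ² - 32 - 32 = 6400 - 64 ≡ 31; y = λ·(32 - 31) - 33 ≡ 47. → (31, 47)
double: tangent at (31, 47): λ = (3·31² + 74)/(2·47) ≡ 47/94. 94⁻¹ ≡ 32 (mod 97) since 94·32 = 3008 ≡ 1, so λ ≡ 47·32 ≡ 49.
  x = λ² - 31 - 31 = 2401 - 62 ≡ 11; y = λ·(31 - 11) - 47 ≡ 60. → (11, 60)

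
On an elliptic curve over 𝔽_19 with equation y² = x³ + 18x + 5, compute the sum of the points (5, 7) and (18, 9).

(5, 7) + (18, 9). λ = (9 - 7)/(18 - 5) ≡ 2/13 mod 19. 13⁻¹ ≡ 3 (mod 19) since 13·3 = 39 ≡ 1, so λ ≡ 6.
  x = λ² - 5 - 18 = 36 - 23 ≡ 13; y = λ·(5 - 13) - 7 ≡ 2. → (13, 2)

(13, 2)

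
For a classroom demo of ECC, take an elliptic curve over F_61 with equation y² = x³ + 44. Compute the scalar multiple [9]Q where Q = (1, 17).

Repeated addition: build up to 9Q.
2Q: tangent at (1, 17): λ = (3·1² + 0)/(2·17) ≡ 3/34. 34⁻¹ ≡ 9 (mod 61) since 34·9 = 306 ≡ 1, so λ ≡ 3·9 ≡ 27.
  x = λ² - 1 - 1 = 729 - 2 ≡ 56; y = λ·(1 - 56) - 17 ≡ 23. → (56, 23)
3Q: (56, 23) + (1, 17). λ = (17 - 23)/(1 - 56) ≡ 55/6 mod 61. 6⁻¹ ≡ 51 (mod 61), so λ ≡ 60.
  x = λ² - 56 - 1 = 3600 - 57 ≡ 5; y = λ·(56 - 5) - 23 ≡ 48. → (5, 48)
4Q: (5, 48) + (1, 17). λ = (17 - 48)/(1 - 5) ≡ 30/57 mod 61. 57⁻¹ ≡ 15 (mod 61) since 57·15 = 855 ≡ 1, so λ ≡ 23.
  x = λ² - 5 - 1 = 529 - 6 ≡ 35; y = λ·(5 - 35) - 48 ≡ 55. → (35, 55)
5Q: (35, 55) + (1, 17). λ = (17 - 55)/(1 - 35) ≡ 23/27 mod 61. 27⁻¹ ≡ 52 (mod 61) since 27·52 = 1404 ≡ 1, so λ ≡ 37.
  x = λ² - 35 - 1 = 1369 - 36 ≡ 52; y = λ·(35 - 52) - 55 ≡ 48. → (52, 48)
6Q: (52, 48) + (1, 17). λ = (17 - 48)/(1 - 52) ≡ 30/10 mod 61. 10⁻¹ ≡ 55 (mod 61) since 10·55 = 550 ≡ 1, so λ ≡ 3.
  x = λ² - 52 - 1 = 9 - 53 ≡ 17; y = λ·(52 - 17) - 48 ≡ 57. → (17, 57)
7Q: (17, 57) + (1, 17). λ = (17 - 57)/(1 - 17) ≡ 21/45 mod 61. 45⁻¹ ≡ 19 (mod 61) since 45·19 = 855 ≡ 1, so λ ≡ 33.
  x = λ² - 17 - 1 = 1089 - 18 ≡ 34; y = λ·(17 - 34) - 57 ≡ 53. → (34, 53)
8Q: (34, 53) + (1, 17). λ = (17 - 53)/(1 - 34) ≡ 25/28 mod 61. 28⁻¹ ≡ 24 (mod 61) since 28·24 = 672 ≡ 1, so λ ≡ 51.
  x = λ² - 34 - 1 = 2601 - 35 ≡ 4; y = λ·(34 - 4) - 53 ≡ 13. → (4, 13)
9Q: (4, 13) + (1, 17). λ = (17 - 13)/(1 - 4) ≡ 4/58 mod 61. 58⁻¹ ≡ 20 (mod 61) since 58·20 = 1160 ≡ 1, so λ ≡ 19.
  x = λ² - 4 - 1 = 361 - 5 ≡ 51; y = λ·(4 - 51) - 13 ≡ 9. → (51, 9)

(51, 9)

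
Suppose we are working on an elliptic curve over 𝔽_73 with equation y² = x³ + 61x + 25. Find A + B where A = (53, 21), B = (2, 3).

(6, 60)

(53, 21) + (2, 3). λ = (3 - 21)/(2 - 53) ≡ 55/22 mod 73. 22⁻¹ ≡ 10 (mod 73), so λ ≡ 39.
  x = λ² - 53 - 2 = 1521 - 55 ≡ 6; y = λ·(53 - 6) - 21 ≡ 60. → (6, 60)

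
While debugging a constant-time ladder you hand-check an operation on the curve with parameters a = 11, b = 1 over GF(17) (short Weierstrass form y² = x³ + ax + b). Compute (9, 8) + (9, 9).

O

The two points share x = 9 and their y-coordinates satisfy 8 + 9 ≡ 0 (mod 17), so they are inverses. Their sum is ∞.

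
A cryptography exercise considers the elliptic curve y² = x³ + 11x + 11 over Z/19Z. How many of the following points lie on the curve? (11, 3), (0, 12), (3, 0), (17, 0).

2

(11, 3): 3² ≡ 9, rhs ≡ 0 → off.
(0, 12): 12² ≡ 11, rhs ≡ 11 → on.
(3, 0): 0² ≡ 0, rhs ≡ 14 → off.
(17, 0): 0² ≡ 0, rhs ≡ 0 → on.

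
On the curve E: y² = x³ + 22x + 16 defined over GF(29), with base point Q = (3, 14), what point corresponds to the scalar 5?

Repeated addition: build up to 5Q.
2Q: tangent at (3, 14): λ = (3·3² + 22)/(2·14) ≡ 20/28. 28⁻¹ ≡ 28 (mod 29), so λ ≡ 20·28 ≡ 9.
  x = λ² - 3 - 3 = 81 - 6 ≡ 17; y = λ·(3 - 17) - 14 ≡ 5. → (17, 5)
3Q: (17, 5) + (3, 14). λ = (14 - 5)/(3 - 17) ≡ 9/15 mod 29. 15⁻¹ ≡ 2 (mod 29), so λ ≡ 18.
  x = λ² - 17 - 3 = 324 - 20 ≡ 14; y = λ·(17 - 14) - 5 ≡ 20. → (14, 20)
4Q: (14, 20) + (3, 14). λ = (14 - 20)/(3 - 14) ≡ 23/18 mod 29. 18⁻¹ ≡ 21 (mod 29), so λ ≡ 19.
  x = λ² - 14 - 3 = 361 - 17 ≡ 25; y = λ·(14 - 25) - 20 ≡ 3. → (25, 3)
5Q: (25, 3) + (3, 14). λ = (14 - 3)/(3 - 25) ≡ 11/7 mod 29. 7⁻¹ ≡ 25 (mod 29), so λ ≡ 14.
  x = λ² - 25 - 3 = 196 - 28 ≡ 23; y = λ·(25 - 23) - 3 ≡ 25. → (23, 25)

(23, 25)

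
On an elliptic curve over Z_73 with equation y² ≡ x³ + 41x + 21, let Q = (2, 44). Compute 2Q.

tangent at (2, 44): λ = (3·2² + 41)/(2·44) ≡ 53/15. 15⁻¹ ≡ 39 (mod 73) since 15·39 = 585 ≡ 1, so λ ≡ 53·39 ≡ 23.
  x = λ² - 2 - 2 = 529 - 4 ≡ 14; y = λ·(2 - 14) - 44 ≡ 45. → (14, 45)

(14, 45)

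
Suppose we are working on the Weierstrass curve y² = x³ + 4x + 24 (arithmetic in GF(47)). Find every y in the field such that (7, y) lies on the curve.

none

x³ + 4x + 24 = 395 ≡ 19 (mod 47).
19 is a non-residue mod 47; no y exists.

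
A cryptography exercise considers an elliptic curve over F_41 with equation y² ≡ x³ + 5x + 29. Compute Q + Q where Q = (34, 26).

(24, 19)

tangent at (34, 26): λ = (3·34² + 5)/(2·26) ≡ 29/11. 11⁻¹ ≡ 15 (mod 41), so λ ≡ 29·15 ≡ 25.
  x = λ² - 34 - 34 = 625 - 68 ≡ 24; y = λ·(34 - 24) - 26 ≡ 19. → (24, 19)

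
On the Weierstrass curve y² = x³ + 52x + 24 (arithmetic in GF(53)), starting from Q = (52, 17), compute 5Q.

Repeated addition: build up to 5Q.
2Q: tangent at (52, 17): λ = (3·52² + 52)/(2·17) ≡ 2/34. 34⁻¹ ≡ 39 (mod 53), so λ ≡ 2·39 ≡ 25.
  x = λ² - 52 - 52 = 625 - 104 ≡ 44; y = λ·(52 - 44) - 17 ≡ 24. → (44, 24)
3Q: (44, 24) + (52, 17). λ = (17 - 24)/(52 - 44) ≡ 46/8 mod 53. 8⁻¹ ≡ 20 (mod 53) since 8·20 = 160 ≡ 1, so λ ≡ 19.
  x = λ² - 44 - 52 = 361 - 96 ≡ 0; y = λ·(44 - 0) - 24 ≡ 17. → (0, 17)
4Q: (0, 17) + (52, 17). λ = (17 - 17)/(52 - 0) ≡ 0/52 mod 53. 52⁻¹ ≡ 52 (mod 53), so λ ≡ 0.
  x = λ² - 0 - 52 = 0 - 52 ≡ 1; y = λ·(0 - 1) - 17 ≡ 36. → (1, 36)
5Q: (1, 36) + (52, 17). λ = (17 - 36)/(52 - 1) ≡ 34/51 mod 53. 51⁻¹ ≡ 26 (mod 53), so λ ≡ 36.
  x = λ² - 1 - 52 = 1296 - 53 ≡ 24; y = λ·(1 - 24) - 36 ≡ 37. → (24, 37)

(24, 37)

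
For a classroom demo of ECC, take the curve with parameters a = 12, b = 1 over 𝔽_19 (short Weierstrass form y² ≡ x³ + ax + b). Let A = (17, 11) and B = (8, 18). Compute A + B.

(0, 18)

(17, 11) + (8, 18). λ = (18 - 11)/(8 - 17) ≡ 7/10 mod 19. 10⁻¹ ≡ 2 (mod 19), so λ ≡ 14.
  x = λ² - 17 - 8 = 196 - 25 ≡ 0; y = λ·(17 - 0) - 11 ≡ 18. → (0, 18)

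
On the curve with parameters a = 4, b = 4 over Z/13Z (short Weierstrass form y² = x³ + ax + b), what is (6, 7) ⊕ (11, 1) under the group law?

(12, 8)

(6, 7) + (11, 1). λ = (1 - 7)/(11 - 6) ≡ 7/5 mod 13. 5⁻¹ ≡ 8 (mod 13), so λ ≡ 4.
  x = λ² - 6 - 11 = 16 - 17 ≡ 12; y = λ·(6 - 12) - 7 ≡ 8. → (12, 8)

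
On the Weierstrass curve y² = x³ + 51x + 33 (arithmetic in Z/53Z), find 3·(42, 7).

(24, 20)

Write Q = (42, 7).
Repeated addition: build up to 3Q.
2Q: tangent at (42, 7): λ = (3·42² + 51)/(2·7) ≡ 43/14. 14⁻¹ ≡ 19 (mod 53) since 14·19 = 266 ≡ 1, so λ ≡ 43·19 ≡ 22.
  x = λ² - 42 - 42 = 484 - 84 ≡ 29; y = λ·(42 - 29) - 7 ≡ 14. → (29, 14)
3Q: (29, 14) + (42, 7). λ = (7 - 14)/(42 - 29) ≡ 46/13 mod 53. 13⁻¹ ≡ 49 (mod 53), so λ ≡ 28.
  x = λ² - 29 - 42 = 784 - 71 ≡ 24; y = λ·(29 - 24) - 14 ≡ 20. → (24, 20)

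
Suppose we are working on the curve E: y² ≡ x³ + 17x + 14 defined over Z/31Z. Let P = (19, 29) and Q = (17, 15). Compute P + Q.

(13, 13)

(19, 29) + (17, 15). λ = (15 - 29)/(17 - 19) ≡ 17/29 mod 31. 29⁻¹ ≡ 15 (mod 31), so λ ≡ 7.
  x = λ² - 19 - 17 = 49 - 36 ≡ 13; y = λ·(19 - 13) - 29 ≡ 13. → (13, 13)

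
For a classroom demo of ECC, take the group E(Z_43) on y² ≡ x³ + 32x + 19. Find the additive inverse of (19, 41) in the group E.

(19, 2)

-(19, 41) = (19, -41 mod 43) = (19, 2).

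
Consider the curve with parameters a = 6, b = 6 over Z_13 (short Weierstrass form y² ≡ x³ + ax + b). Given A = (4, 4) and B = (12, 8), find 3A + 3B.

First 3A:
Repeated addition: build up to 3A.
2A: tangent at (4, 4): λ = (3·4² + 6)/(2·4) ≡ 2/8. 8⁻¹ ≡ 5 (mod 13), so λ ≡ 2·5 ≡ 10.
  x = λ² - 4 - 4 = 100 - 8 ≡ 1; y = λ·(4 - 1) - 4 ≡ 0. → (1, 0)
3A: (1, 0) + (4, 4). λ = (4 - 0)/(4 - 1) ≡ 4/3 mod 13. 3⁻¹ ≡ 9 (mod 13) since 3·9 = 27 ≡ 1, so λ ≡ 10.
  x = λ² - 1 - 4 = 100 - 5 ≡ 4; y = λ·(1 - 4) - 0 ≡ 9. → (4, 9)
3A = (4, 9).
Next 3B:
Repeated addition: build up to 3B.
2B: tangent at (12, 8): λ = (3·12² + 6)/(2·8) ≡ 9/3. 3⁻¹ ≡ 9 (mod 13), so λ ≡ 9·9 ≡ 3.
  x = λ² - 12 - 12 = 9 - 24 ≡ 11; y = λ·(12 - 11) - 8 ≡ 8. → (11, 8)
3B: (11, 8) + (12, 8). λ = (8 - 8)/(12 - 11) ≡ 0/1 mod 13. 1⁻¹ ≡ 1 (mod 13) since 1·1 = 1 ≡ 1, so λ ≡ 0.
  x = λ² - 11 - 12 = 0 - 23 ≡ 3; y = λ·(11 - 3) - 8 ≡ 5. → (3, 5)
3B = (3, 5).
Finally 3A + 3B:
(4, 9) + (3, 5). λ = (5 - 9)/(3 - 4) ≡ 9/12 mod 13. 12⁻¹ ≡ 12 (mod 13) since 12·12 = 144 ≡ 1, so λ ≡ 4.
  x = λ² - 4 - 3 = 16 - 7 ≡ 9; y = λ·(4 - 9) - 9 ≡ 10. → (9, 10)

(9, 10)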